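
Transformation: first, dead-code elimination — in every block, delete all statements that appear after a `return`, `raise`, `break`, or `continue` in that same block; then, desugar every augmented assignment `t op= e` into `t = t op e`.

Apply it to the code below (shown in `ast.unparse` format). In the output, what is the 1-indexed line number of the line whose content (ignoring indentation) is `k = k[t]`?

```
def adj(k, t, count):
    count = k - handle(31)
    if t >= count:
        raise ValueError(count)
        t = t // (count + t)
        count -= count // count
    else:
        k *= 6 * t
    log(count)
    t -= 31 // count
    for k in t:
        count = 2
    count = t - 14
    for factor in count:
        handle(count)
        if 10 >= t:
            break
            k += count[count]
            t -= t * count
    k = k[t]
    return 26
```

16

Transformed code:
def adj(k, t, count):
    count = k - handle(31)
    if t >= count:
        raise ValueError(count)
    else:
        k = k * (6 * t)
    log(count)
    t = t - 31 // count
    for k in t:
        count = 2
    count = t - 14
    for factor in count:
        handle(count)
        if 10 >= t:
            break
    k = k[t]
    return 26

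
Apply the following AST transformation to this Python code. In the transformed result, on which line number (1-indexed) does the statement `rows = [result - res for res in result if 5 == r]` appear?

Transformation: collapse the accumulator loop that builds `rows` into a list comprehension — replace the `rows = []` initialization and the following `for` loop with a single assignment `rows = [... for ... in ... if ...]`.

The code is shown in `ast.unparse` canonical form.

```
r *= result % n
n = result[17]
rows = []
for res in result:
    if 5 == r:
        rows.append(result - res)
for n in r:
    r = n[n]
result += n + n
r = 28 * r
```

Transformed code:
r *= result % n
n = result[17]
rows = [result - res for res in result if 5 == r]
for n in r:
    r = n[n]
result += n + n
r = 28 * r

3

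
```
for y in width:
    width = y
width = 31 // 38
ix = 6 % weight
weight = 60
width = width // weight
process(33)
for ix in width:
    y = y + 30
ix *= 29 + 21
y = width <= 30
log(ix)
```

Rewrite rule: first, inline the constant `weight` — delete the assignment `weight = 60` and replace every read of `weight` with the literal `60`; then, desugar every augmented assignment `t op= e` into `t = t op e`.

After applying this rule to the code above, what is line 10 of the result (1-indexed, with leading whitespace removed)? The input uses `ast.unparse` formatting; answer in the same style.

y = width <= 30

Transformed code:
for y in width:
    width = y
width = 31 // 38
ix = 6 % 60
width = width // 60
process(33)
for ix in width:
    y = y + 30
ix = ix * (29 + 21)
y = width <= 30
log(ix)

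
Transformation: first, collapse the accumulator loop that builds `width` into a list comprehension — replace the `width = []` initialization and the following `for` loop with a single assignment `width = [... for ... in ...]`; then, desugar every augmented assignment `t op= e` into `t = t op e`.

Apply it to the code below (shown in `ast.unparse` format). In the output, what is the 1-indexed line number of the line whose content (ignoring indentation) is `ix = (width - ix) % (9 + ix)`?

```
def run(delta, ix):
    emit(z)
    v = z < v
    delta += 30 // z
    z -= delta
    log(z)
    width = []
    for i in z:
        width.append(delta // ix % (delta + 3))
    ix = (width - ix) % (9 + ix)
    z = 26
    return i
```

Transformed code:
def run(delta, ix):
    emit(z)
    v = z < v
    delta = delta + 30 // z
    z = z - delta
    log(z)
    width = [delta // ix % (delta + 3) for i in z]
    ix = (width - ix) % (9 + ix)
    z = 26
    return i

8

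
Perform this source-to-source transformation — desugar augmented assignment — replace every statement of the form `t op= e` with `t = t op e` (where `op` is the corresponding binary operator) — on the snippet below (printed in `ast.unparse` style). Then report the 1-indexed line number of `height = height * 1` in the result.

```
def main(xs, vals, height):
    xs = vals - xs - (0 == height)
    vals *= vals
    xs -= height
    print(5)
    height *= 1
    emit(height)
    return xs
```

6

Transformed code:
def main(xs, vals, height):
    xs = vals - xs - (0 == height)
    vals = vals * vals
    xs = xs - height
    print(5)
    height = height * 1
    emit(height)
    return xs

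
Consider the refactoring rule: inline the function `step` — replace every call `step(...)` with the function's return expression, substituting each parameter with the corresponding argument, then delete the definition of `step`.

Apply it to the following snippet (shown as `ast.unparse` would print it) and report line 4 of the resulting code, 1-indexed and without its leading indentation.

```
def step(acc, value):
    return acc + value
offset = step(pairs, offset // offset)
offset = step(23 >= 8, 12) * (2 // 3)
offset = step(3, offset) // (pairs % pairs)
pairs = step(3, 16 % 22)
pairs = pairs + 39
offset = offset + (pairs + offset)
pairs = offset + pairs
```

Transformed code:
offset = pairs + offset // offset
offset = ((23 >= 8) + 12) * (2 // 3)
offset = (3 + offset) // (pairs % pairs)
pairs = 3 + 16 % 22
pairs = pairs + 39
offset = offset + (pairs + offset)
pairs = offset + pairs

pairs = 3 + 16 % 22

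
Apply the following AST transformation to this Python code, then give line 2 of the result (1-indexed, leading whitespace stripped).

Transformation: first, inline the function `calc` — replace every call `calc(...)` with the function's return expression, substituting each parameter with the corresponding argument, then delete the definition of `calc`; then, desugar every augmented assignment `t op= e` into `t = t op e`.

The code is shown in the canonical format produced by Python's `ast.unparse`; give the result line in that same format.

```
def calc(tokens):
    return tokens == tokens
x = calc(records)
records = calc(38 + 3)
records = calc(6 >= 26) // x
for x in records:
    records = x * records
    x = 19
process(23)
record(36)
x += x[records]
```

Transformed code:
x = records == records
records = 38 + 3 == 38 + 3
records = ((6 >= 26) == (6 >= 26)) // x
for x in records:
    records = x * records
    x = 19
process(23)
record(36)
x = x + x[records]

records = 38 + 3 == 38 + 3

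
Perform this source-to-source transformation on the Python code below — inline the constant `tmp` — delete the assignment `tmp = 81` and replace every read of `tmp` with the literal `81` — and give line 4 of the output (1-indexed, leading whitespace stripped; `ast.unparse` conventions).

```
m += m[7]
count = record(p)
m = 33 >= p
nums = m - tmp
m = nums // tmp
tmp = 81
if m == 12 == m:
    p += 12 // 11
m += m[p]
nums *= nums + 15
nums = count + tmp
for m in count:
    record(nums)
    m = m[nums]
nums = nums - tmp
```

nums = m - 81

Transformed code:
m += m[7]
count = record(p)
m = 33 >= p
nums = m - 81
m = nums // 81
if m == 12 == m:
    p += 12 // 11
m += m[p]
nums *= nums + 15
nums = count + 81
for m in count:
    record(nums)
    m = m[nums]
nums = nums - 81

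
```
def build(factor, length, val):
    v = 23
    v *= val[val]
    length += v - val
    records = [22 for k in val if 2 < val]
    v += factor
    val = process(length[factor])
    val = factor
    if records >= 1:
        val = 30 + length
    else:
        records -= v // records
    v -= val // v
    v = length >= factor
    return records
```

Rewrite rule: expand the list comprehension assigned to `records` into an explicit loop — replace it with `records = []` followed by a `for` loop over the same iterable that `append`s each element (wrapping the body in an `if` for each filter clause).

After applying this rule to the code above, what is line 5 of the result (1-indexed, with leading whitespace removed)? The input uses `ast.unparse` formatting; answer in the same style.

records = []

Transformed code:
def build(factor, length, val):
    v = 23
    v *= val[val]
    length += v - val
    records = []
    for k in val:
        if 2 < val:
            records.append(22)
    v += factor
    val = process(length[factor])
    val = factor
    if records >= 1:
        val = 30 + length
    else:
        records -= v // records
    v -= val // v
    v = length >= factor
    return records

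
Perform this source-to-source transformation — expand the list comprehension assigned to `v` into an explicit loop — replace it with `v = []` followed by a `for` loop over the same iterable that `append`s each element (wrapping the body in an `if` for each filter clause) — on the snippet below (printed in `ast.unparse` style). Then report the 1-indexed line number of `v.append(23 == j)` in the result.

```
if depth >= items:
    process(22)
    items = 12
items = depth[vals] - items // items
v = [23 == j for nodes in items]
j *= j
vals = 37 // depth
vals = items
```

Transformed code:
if depth >= items:
    process(22)
    items = 12
items = depth[vals] - items // items
v = []
for nodes in items:
    v.append(23 == j)
j *= j
vals = 37 // depth
vals = items

7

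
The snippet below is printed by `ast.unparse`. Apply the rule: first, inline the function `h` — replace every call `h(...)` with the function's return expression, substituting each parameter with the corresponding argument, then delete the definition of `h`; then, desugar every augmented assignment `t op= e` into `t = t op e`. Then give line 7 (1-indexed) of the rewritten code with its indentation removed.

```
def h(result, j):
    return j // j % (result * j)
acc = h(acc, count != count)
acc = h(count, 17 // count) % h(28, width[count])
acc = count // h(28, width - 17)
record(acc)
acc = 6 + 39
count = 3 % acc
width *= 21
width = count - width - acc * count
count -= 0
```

width = width * 21

Transformed code:
acc = (count != count) // (count != count) % (acc * (count != count))
acc = 17 // count // (17 // count) % (count * (17 // count)) % (width[count] // width[count] % (28 * width[count]))
acc = count // ((width - 17) // (width - 17) % (28 * (width - 17)))
record(acc)
acc = 6 + 39
count = 3 % acc
width = width * 21
width = count - width - acc * count
count = count - 0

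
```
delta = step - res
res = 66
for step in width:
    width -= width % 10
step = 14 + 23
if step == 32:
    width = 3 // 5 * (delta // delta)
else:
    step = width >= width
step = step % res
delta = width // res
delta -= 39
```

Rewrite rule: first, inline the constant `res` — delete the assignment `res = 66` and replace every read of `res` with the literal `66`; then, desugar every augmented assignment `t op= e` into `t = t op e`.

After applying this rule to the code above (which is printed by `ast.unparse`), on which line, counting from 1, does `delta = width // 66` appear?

10

Transformed code:
delta = step - 66
for step in width:
    width = width - width % 10
step = 14 + 23
if step == 32:
    width = 3 // 5 * (delta // delta)
else:
    step = width >= width
step = step % 66
delta = width // 66
delta = delta - 39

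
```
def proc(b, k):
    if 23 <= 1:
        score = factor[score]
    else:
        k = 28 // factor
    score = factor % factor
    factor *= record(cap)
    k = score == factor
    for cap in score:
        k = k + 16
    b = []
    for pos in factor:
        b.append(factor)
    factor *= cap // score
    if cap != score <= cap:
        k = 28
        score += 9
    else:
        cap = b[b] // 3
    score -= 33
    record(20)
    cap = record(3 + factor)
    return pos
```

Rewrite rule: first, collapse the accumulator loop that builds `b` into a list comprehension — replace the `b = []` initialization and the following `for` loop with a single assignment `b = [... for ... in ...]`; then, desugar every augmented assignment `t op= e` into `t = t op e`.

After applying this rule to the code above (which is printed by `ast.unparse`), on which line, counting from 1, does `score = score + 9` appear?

Transformed code:
def proc(b, k):
    if 23 <= 1:
        score = factor[score]
    else:
        k = 28 // factor
    score = factor % factor
    factor = factor * record(cap)
    k = score == factor
    for cap in score:
        k = k + 16
    b = [factor for pos in factor]
    factor = factor * (cap // score)
    if cap != score <= cap:
        k = 28
        score = score + 9
    else:
        cap = b[b] // 3
    score = score - 33
    record(20)
    cap = record(3 + factor)
    return pos

15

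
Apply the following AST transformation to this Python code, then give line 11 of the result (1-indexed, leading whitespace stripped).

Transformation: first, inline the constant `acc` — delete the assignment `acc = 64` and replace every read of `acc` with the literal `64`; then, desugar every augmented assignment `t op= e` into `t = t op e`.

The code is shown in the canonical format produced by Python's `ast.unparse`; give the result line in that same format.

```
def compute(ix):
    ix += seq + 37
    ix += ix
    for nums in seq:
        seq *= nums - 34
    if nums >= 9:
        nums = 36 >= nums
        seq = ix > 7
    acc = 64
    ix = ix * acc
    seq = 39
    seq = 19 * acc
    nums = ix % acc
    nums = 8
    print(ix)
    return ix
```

Transformed code:
def compute(ix):
    ix = ix + (seq + 37)
    ix = ix + ix
    for nums in seq:
        seq = seq * (nums - 34)
    if nums >= 9:
        nums = 36 >= nums
        seq = ix > 7
    ix = ix * 64
    seq = 39
    seq = 19 * 64
    nums = ix % 64
    nums = 8
    print(ix)
    return ix

seq = 19 * 64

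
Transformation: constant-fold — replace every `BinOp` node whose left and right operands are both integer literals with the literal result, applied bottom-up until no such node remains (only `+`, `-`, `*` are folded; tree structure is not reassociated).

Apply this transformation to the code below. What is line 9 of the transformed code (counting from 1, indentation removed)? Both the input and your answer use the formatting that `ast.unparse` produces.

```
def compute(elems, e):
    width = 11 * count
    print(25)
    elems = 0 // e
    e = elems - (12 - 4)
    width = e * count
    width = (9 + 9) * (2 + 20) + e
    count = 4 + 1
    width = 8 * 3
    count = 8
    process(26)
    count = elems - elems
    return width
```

width = 24

Transformed code:
def compute(elems, e):
    width = 11 * count
    print(25)
    elems = 0 // e
    e = elems - 8
    width = e * count
    width = 396 + e
    count = 5
    width = 24
    count = 8
    process(26)
    count = elems - elems
    return width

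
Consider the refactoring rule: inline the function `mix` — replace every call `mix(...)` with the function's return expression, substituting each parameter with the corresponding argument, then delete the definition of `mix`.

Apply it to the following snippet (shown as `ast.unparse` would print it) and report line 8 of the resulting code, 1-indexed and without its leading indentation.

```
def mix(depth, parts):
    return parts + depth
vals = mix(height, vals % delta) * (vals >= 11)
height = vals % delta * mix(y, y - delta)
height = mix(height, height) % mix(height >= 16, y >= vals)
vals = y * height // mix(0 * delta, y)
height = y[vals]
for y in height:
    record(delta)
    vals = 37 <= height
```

Transformed code:
vals = (vals % delta + height) * (vals >= 11)
height = vals % delta * (y - delta + y)
height = (height + height) % ((y >= vals) + (height >= 16))
vals = y * height // (y + 0 * delta)
height = y[vals]
for y in height:
    record(delta)
    vals = 37 <= height

vals = 37 <= height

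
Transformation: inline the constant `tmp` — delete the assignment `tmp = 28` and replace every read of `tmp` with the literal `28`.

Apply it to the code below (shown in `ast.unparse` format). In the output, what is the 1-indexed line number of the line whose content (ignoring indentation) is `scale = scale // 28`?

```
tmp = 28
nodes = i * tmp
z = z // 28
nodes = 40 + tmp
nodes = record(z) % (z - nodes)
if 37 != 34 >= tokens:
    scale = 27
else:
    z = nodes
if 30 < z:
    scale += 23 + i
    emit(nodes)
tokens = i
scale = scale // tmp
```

13

Transformed code:
nodes = i * 28
z = z // 28
nodes = 40 + 28
nodes = record(z) % (z - nodes)
if 37 != 34 >= tokens:
    scale = 27
else:
    z = nodes
if 30 < z:
    scale += 23 + i
    emit(nodes)
tokens = i
scale = scale // 28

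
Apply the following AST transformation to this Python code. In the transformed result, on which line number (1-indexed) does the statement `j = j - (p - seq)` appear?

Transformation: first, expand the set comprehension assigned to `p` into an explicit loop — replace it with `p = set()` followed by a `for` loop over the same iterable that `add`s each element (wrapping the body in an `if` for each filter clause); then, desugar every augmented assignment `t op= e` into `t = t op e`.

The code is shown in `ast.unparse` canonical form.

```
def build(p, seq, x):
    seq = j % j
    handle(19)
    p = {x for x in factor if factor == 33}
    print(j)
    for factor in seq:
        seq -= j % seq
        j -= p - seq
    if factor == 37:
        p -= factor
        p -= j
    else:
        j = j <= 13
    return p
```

11

Transformed code:
def build(p, seq, x):
    seq = j % j
    handle(19)
    p = set()
    for x in factor:
        if factor == 33:
            p.add(x)
    print(j)
    for factor in seq:
        seq = seq - j % seq
        j = j - (p - seq)
    if factor == 37:
        p = p - factor
        p = p - j
    else:
        j = j <= 13
    return p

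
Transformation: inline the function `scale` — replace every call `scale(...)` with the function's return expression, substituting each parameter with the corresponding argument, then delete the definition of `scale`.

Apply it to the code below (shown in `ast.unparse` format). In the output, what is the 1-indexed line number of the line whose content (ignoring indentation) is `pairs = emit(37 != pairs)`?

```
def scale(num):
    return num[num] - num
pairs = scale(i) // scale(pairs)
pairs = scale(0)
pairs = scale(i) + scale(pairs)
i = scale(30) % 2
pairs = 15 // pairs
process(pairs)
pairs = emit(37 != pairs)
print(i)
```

7

Transformed code:
pairs = (i[i] - i) // (pairs[pairs] - pairs)
pairs = 0[0] - 0
pairs = i[i] - i + (pairs[pairs] - pairs)
i = (30[30] - 30) % 2
pairs = 15 // pairs
process(pairs)
pairs = emit(37 != pairs)
print(i)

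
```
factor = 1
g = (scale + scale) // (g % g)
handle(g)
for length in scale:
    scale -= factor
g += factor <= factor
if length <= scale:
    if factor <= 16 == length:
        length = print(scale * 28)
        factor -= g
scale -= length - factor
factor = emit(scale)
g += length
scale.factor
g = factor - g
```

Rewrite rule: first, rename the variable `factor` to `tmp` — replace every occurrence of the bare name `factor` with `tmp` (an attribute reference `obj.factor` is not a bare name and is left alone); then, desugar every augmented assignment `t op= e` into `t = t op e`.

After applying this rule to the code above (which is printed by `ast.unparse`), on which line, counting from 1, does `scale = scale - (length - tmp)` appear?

Transformed code:
tmp = 1
g = (scale + scale) // (g % g)
handle(g)
for length in scale:
    scale = scale - tmp
g = g + (tmp <= tmp)
if length <= scale:
    if tmp <= 16 == length:
        length = print(scale * 28)
        tmp = tmp - g
scale = scale - (length - tmp)
tmp = emit(scale)
g = g + length
scale.factor
g = tmp - g

11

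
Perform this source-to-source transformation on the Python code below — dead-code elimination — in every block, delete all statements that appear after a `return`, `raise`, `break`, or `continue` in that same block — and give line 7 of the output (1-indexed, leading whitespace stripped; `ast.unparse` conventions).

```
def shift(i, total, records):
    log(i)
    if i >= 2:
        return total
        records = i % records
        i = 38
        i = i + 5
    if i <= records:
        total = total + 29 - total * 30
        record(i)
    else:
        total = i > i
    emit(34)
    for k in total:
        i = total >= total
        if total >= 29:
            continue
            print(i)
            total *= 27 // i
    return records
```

Transformed code:
def shift(i, total, records):
    log(i)
    if i >= 2:
        return total
    if i <= records:
        total = total + 29 - total * 30
        record(i)
    else:
        total = i > i
    emit(34)
    for k in total:
        i = total >= total
        if total >= 29:
            continue
    return records

record(i)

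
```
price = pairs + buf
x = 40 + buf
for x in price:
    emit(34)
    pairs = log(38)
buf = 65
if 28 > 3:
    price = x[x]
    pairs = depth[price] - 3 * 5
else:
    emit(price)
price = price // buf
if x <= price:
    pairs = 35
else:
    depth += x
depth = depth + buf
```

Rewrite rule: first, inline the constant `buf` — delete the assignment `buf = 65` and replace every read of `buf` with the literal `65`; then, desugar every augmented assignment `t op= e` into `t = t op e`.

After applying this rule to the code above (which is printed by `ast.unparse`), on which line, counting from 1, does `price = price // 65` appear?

Transformed code:
price = pairs + 65
x = 40 + 65
for x in price:
    emit(34)
    pairs = log(38)
if 28 > 3:
    price = x[x]
    pairs = depth[price] - 3 * 5
else:
    emit(price)
price = price // 65
if x <= price:
    pairs = 35
else:
    depth = depth + x
depth = depth + 65

11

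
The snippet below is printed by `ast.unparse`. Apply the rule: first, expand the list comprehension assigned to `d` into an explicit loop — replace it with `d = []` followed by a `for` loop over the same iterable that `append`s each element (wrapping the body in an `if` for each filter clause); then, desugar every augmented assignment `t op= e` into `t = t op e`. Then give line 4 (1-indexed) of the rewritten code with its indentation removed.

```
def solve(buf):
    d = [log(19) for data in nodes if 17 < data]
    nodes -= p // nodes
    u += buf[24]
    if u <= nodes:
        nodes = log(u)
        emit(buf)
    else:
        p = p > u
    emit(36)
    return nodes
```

if 17 < data:

Transformed code:
def solve(buf):
    d = []
    for data in nodes:
        if 17 < data:
            d.append(log(19))
    nodes = nodes - p // nodes
    u = u + buf[24]
    if u <= nodes:
        nodes = log(u)
        emit(buf)
    else:
        p = p > u
    emit(36)
    return nodes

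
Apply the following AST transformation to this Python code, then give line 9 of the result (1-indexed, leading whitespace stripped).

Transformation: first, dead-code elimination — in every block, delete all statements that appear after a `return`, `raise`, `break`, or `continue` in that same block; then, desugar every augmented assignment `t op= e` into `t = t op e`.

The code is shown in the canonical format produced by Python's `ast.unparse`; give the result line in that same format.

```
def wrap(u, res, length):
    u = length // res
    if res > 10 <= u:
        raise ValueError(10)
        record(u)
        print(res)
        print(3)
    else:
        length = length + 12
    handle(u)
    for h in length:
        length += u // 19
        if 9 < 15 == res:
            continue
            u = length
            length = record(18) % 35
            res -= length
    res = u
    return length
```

length = length + u // 19

Transformed code:
def wrap(u, res, length):
    u = length // res
    if res > 10 <= u:
        raise ValueError(10)
    else:
        length = length + 12
    handle(u)
    for h in length:
        length = length + u // 19
        if 9 < 15 == res:
            continue
    res = u
    return length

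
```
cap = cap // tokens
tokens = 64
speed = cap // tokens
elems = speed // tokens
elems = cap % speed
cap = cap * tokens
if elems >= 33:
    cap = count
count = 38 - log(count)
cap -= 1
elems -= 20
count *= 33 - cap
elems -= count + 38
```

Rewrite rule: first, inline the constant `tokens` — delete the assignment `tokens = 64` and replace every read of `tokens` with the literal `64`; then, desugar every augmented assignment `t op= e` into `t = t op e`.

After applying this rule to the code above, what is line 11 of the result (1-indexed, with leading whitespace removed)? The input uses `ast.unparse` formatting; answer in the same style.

count = count * (33 - cap)

Transformed code:
cap = cap // 64
speed = cap // 64
elems = speed // 64
elems = cap % speed
cap = cap * 64
if elems >= 33:
    cap = count
count = 38 - log(count)
cap = cap - 1
elems = elems - 20
count = count * (33 - cap)
elems = elems - (count + 38)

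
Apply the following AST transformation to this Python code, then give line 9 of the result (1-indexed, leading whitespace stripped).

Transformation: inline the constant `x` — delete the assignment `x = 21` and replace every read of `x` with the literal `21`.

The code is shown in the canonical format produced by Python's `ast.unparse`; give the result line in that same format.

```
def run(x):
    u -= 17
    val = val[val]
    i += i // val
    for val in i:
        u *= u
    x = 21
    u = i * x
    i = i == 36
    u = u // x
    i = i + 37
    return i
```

Transformed code:
def run(x):
    u -= 17
    val = val[val]
    i += i // val
    for val in i:
        u *= u
    u = i * 21
    i = i == 36
    u = u // 21
    i = i + 37
    return i

u = u // 21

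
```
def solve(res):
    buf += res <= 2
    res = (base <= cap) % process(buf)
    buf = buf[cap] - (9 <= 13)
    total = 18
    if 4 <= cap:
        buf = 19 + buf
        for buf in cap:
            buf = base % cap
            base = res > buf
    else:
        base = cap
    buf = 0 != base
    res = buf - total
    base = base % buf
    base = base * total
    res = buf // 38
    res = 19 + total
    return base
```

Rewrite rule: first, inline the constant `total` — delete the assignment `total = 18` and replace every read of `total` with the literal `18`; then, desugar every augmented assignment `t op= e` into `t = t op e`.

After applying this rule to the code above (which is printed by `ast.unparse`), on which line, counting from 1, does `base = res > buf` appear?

9

Transformed code:
def solve(res):
    buf = buf + (res <= 2)
    res = (base <= cap) % process(buf)
    buf = buf[cap] - (9 <= 13)
    if 4 <= cap:
        buf = 19 + buf
        for buf in cap:
            buf = base % cap
            base = res > buf
    else:
        base = cap
    buf = 0 != base
    res = buf - 18
    base = base % buf
    base = base * 18
    res = buf // 38
    res = 19 + 18
    return base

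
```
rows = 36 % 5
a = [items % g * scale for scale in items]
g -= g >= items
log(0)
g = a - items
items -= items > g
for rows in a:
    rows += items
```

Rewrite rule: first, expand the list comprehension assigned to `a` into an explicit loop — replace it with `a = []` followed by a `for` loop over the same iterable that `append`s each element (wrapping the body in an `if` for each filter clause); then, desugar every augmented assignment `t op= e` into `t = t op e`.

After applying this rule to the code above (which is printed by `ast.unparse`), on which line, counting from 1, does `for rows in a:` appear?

Transformed code:
rows = 36 % 5
a = []
for scale in items:
    a.append(items % g * scale)
g = g - (g >= items)
log(0)
g = a - items
items = items - (items > g)
for rows in a:
    rows = rows + items

9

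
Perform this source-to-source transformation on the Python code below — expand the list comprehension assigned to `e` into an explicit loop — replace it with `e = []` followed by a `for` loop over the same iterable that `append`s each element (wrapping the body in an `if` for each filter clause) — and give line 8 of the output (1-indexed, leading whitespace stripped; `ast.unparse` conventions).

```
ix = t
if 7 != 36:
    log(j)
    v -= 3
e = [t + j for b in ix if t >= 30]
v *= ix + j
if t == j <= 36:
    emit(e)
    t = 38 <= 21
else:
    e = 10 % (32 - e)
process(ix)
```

Transformed code:
ix = t
if 7 != 36:
    log(j)
    v -= 3
e = []
for b in ix:
    if t >= 30:
        e.append(t + j)
v *= ix + j
if t == j <= 36:
    emit(e)
    t = 38 <= 21
else:
    e = 10 % (32 - e)
process(ix)

e.append(t + j)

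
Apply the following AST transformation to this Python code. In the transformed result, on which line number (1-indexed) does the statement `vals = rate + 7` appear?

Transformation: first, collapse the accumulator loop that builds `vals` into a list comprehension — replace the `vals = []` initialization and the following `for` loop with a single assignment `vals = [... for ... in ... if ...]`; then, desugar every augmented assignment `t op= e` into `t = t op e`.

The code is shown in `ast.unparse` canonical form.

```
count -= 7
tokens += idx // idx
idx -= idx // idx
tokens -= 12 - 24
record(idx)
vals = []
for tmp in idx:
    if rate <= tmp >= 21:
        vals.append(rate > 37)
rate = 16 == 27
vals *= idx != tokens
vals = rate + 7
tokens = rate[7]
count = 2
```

Transformed code:
count = count - 7
tokens = tokens + idx // idx
idx = idx - idx // idx
tokens = tokens - (12 - 24)
record(idx)
vals = [rate > 37 for tmp in idx if rate <= tmp >= 21]
rate = 16 == 27
vals = vals * (idx != tokens)
vals = rate + 7
tokens = rate[7]
count = 2

9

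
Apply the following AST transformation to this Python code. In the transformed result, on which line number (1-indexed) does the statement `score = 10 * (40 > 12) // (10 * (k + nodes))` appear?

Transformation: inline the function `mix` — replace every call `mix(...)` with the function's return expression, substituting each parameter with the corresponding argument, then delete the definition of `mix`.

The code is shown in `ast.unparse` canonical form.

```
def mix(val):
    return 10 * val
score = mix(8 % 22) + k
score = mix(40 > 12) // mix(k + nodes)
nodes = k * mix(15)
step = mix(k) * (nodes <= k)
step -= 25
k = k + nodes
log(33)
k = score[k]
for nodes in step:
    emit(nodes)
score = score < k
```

2

Transformed code:
score = 10 * (8 % 22) + k
score = 10 * (40 > 12) // (10 * (k + nodes))
nodes = k * (10 * 15)
step = 10 * k * (nodes <= k)
step -= 25
k = k + nodes
log(33)
k = score[k]
for nodes in step:
    emit(nodes)
score = score < k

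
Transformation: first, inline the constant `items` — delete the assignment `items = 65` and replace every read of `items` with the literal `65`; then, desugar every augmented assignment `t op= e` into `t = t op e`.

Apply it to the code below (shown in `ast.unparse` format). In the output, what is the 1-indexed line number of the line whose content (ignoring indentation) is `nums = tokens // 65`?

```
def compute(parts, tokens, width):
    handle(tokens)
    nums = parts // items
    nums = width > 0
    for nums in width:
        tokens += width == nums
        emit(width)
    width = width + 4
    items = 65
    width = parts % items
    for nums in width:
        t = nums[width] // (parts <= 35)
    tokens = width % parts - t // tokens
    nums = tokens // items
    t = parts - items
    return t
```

Transformed code:
def compute(parts, tokens, width):
    handle(tokens)
    nums = parts // 65
    nums = width > 0
    for nums in width:
        tokens = tokens + (width == nums)
        emit(width)
    width = width + 4
    width = parts % 65
    for nums in width:
        t = nums[width] // (parts <= 35)
    tokens = width % parts - t // tokens
    nums = tokens // 65
    t = parts - 65
    return t

13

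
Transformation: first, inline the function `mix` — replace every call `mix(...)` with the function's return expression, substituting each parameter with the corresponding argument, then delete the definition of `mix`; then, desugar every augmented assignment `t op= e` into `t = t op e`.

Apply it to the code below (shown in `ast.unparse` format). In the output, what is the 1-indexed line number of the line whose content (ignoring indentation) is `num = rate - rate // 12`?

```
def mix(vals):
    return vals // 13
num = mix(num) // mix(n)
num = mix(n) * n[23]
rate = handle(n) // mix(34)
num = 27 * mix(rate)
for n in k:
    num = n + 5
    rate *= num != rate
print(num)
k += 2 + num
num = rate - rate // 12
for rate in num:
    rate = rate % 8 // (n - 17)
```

Transformed code:
num = num // 13 // (n // 13)
num = n // 13 * n[23]
rate = handle(n) // (34 // 13)
num = 27 * (rate // 13)
for n in k:
    num = n + 5
    rate = rate * (num != rate)
print(num)
k = k + (2 + num)
num = rate - rate // 12
for rate in num:
    rate = rate % 8 // (n - 17)

10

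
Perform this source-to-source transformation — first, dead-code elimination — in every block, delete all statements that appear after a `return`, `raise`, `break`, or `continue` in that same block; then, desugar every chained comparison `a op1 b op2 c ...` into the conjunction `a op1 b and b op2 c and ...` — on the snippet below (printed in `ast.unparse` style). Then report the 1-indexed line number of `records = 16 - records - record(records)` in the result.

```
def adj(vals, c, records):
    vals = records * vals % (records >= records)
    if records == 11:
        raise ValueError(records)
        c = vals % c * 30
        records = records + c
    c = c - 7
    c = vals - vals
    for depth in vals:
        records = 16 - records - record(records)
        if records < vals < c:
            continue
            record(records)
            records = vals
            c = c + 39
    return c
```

8

Transformed code:
def adj(vals, c, records):
    vals = records * vals % (records >= records)
    if records == 11:
        raise ValueError(records)
    c = c - 7
    c = vals - vals
    for depth in vals:
        records = 16 - records - record(records)
        if records < vals and vals < c:
            continue
    return c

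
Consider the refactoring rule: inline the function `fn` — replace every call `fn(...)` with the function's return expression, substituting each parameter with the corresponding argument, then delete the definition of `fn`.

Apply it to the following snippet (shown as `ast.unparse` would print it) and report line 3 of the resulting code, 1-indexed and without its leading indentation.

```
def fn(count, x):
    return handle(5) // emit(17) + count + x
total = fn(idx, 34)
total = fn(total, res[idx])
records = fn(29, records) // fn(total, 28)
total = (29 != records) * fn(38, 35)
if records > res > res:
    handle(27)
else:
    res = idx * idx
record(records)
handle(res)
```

Transformed code:
total = handle(5) // emit(17) + idx + 34
total = handle(5) // emit(17) + total + res[idx]
records = (handle(5) // emit(17) + 29 + records) // (handle(5) // emit(17) + total + 28)
total = (29 != records) * (handle(5) // emit(17) + 38 + 35)
if records > res > res:
    handle(27)
else:
    res = idx * idx
record(records)
handle(res)

records = (handle(5) // emit(17) + 29 + records) // (handle(5) // emit(17) + total + 28)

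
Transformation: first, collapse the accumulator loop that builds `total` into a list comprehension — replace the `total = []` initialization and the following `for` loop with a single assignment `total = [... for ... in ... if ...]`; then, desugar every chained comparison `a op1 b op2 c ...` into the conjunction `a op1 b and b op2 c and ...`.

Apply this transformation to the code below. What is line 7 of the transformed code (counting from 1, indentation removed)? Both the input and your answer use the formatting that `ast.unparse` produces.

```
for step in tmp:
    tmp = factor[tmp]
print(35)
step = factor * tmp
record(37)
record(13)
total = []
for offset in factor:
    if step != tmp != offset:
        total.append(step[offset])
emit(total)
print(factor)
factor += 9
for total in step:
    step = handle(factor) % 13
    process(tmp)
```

Transformed code:
for step in tmp:
    tmp = factor[tmp]
print(35)
step = factor * tmp
record(37)
record(13)
total = [step[offset] for offset in factor if step != tmp and tmp != offset]
emit(total)
print(factor)
factor += 9
for total in step:
    step = handle(factor) % 13
    process(tmp)

total = [step[offset] for offset in factor if step != tmp and tmp != offset]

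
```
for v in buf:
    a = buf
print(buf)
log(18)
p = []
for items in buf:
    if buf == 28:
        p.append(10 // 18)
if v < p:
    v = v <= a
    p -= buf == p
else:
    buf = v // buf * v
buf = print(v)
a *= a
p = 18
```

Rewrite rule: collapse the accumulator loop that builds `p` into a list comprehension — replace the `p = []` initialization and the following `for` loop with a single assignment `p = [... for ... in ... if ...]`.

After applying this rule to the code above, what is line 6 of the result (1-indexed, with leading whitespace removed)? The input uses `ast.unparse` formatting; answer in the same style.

Transformed code:
for v in buf:
    a = buf
print(buf)
log(18)
p = [10 // 18 for items in buf if buf == 28]
if v < p:
    v = v <= a
    p -= buf == p
else:
    buf = v // buf * v
buf = print(v)
a *= a
p = 18

if v < p:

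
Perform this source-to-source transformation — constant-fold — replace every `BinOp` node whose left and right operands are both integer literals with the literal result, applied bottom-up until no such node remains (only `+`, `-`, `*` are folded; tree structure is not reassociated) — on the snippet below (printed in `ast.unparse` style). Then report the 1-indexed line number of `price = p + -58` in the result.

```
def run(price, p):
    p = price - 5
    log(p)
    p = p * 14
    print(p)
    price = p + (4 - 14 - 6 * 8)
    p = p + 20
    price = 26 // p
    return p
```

Transformed code:
def run(price, p):
    p = price - 5
    log(p)
    p = p * 14
    print(p)
    price = p + -58
    p = p + 20
    price = 26 // p
    return p

6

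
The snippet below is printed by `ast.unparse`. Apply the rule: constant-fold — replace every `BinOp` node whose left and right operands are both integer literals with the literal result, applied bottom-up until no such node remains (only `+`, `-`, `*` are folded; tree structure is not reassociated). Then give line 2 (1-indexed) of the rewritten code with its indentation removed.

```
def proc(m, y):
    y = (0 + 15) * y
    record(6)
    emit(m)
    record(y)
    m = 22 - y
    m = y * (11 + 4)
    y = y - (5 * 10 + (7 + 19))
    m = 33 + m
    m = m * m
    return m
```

y = 15 * y

Transformed code:
def proc(m, y):
    y = 15 * y
    record(6)
    emit(m)
    record(y)
    m = 22 - y
    m = y * 15
    y = y - 76
    m = 33 + m
    m = m * m
    return m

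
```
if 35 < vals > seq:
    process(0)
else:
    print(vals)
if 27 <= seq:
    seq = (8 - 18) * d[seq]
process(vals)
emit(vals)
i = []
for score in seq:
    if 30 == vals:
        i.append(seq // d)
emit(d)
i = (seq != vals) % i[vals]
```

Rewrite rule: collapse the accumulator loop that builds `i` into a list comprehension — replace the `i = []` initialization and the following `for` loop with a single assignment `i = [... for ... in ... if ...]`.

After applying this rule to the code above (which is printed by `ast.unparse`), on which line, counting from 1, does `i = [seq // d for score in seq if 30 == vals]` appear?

9

Transformed code:
if 35 < vals > seq:
    process(0)
else:
    print(vals)
if 27 <= seq:
    seq = (8 - 18) * d[seq]
process(vals)
emit(vals)
i = [seq // d for score in seq if 30 == vals]
emit(d)
i = (seq != vals) % i[vals]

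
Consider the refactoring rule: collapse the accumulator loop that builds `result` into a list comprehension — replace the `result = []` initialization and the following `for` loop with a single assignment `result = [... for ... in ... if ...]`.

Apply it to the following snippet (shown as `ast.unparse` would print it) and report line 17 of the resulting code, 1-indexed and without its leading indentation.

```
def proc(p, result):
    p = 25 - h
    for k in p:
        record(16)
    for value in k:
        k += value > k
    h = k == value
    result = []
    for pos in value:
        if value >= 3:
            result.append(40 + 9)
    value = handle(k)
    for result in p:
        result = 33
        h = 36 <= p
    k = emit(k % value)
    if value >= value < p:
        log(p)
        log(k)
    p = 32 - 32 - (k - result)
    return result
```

p = 32 - 32 - (k - result)

Transformed code:
def proc(p, result):
    p = 25 - h
    for k in p:
        record(16)
    for value in k:
        k += value > k
    h = k == value
    result = [40 + 9 for pos in value if value >= 3]
    value = handle(k)
    for result in p:
        result = 33
        h = 36 <= p
    k = emit(k % value)
    if value >= value < p:
        log(p)
        log(k)
    p = 32 - 32 - (k - result)
    return result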